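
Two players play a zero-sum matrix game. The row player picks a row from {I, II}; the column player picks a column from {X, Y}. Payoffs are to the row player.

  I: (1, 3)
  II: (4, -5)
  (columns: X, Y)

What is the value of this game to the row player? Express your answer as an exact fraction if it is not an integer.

17/11

Row minima: I → 1, II → -5; maximin = 1.
Column maxima: X → 4, Y → 3; minimax = 3.
1 ≠ 3, so there is no saddle point; optimal play is mixed.
Let the row player play I with probability p. Expected payoff against X: 1p + 4(1−p) = −3p + 4; against Y: 3p + (-5)(1−p) = 8p − 5.
Setting these equal: −3p + 4 = 8p − 5 ⇒ −11p = -9 ⇒ p = 9/11, and the value is (-3)·(9/11) + 4 = 17/11.
For the column player: with q = P(X), equating I's and II's payoffs gives −2q + 3 = 9q − 5 ⇒ q = 8/11.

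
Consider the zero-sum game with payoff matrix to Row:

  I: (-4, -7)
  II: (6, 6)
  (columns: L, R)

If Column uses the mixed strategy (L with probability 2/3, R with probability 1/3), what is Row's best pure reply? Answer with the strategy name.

II

Expected payoff of I: (2/3)·(-4) + (1/3)·(-7) = -5.
Expected payoff of II: (2/3)·6 + (1/3)·6 = 6.
The largest is 6, so Row's best response is II.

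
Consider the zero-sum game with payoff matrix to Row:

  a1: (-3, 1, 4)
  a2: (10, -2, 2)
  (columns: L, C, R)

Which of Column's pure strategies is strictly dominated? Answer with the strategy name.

R

C holds Row's payoff strictly below R in every row: 1 < 4, -2 < 2.
So R is strictly dominated for Column.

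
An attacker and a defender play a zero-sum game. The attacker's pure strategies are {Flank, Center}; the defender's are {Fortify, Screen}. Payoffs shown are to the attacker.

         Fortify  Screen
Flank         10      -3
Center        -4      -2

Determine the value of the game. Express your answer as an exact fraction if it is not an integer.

Row minima: Flank → -3, Center → -4; maximin = -3.
Column maxima: Fortify → 10, Screen → -2; minimax = -2.
-3 ≠ -2, so there is no saddle point; optimal play is mixed.
Let the attacker play Flank with probability p. Expected payoff against Fortify: 10p + (-4)(1−p) = 14p − 4; against Screen: (-3)p + (-2)(1−p) = −p − 2.
Setting these equal: 14p − 4 = −p − 2 ⇒ 15p = 2 ⇒ p = 2/15, and the value is (14)·(2/15) − 4 = -32/15.
For the defender: with q = P(Fortify), equating Flank's and Center's payoffs gives 13q − 3 = −2q − 2 ⇒ q = 1/15.

-32/15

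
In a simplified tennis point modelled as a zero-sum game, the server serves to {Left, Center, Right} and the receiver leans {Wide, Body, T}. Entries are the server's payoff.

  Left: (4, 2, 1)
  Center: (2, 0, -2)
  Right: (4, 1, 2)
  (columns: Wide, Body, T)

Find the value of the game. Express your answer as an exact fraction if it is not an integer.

3/2

Row minima: Left → 1, Center → -2, Right → 1; maximin = 1.
Column maxima: Wide → 4, Body → 2, T → 2; minimax = 2.
1 ≠ 2, so there is no saddle point; optimal play is mixed.
Center is strictly dominated by Left, so the server never plays it.
Wide is strictly dominated by Body (it gives the server strictly more in every row), so the receiver never plays it.
On the remaining 2×2 (Left, Right vs Body, T):
Let the server play Left with probability p. Expected payoff against Body: 2p + 1(1−p) = p + 1; against T: 1p + 2(1−p) = −p + 2.
Setting these equal: p + 1 = −p + 2 ⇒ 2p = 1 ⇒ p = 1/2, and the value is (1)·(1/2) + 1 = 3/2.
For the receiver: with q = P(Body), equating Left's and Right's payoffs gives q + 1 = −q + 2 ⇒ q = 1/2.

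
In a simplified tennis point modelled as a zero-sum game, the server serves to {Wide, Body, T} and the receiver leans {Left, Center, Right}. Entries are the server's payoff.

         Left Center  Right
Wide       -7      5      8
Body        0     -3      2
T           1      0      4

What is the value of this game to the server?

5/13

Row minima: Wide → -7, Body → -3, T → 0; maximin = 0.
Column maxima: Left → 1, Center → 5, Right → 8; minimax = 1.
0 ≠ 1, so there is no saddle point; optimal play is mixed.
Body is strictly dominated by T, so the server never plays it.
Right is strictly dominated by Left (it gives the server strictly more in every row), so the receiver never plays it.
On the remaining 2×2 (Wide, T vs Left, Center):
Let the server play Wide with probability p. Expected payoff against Left: (-7)p + 1(1−p) = −8p + 1; against Center: 5p + 0(1−p) = 5p.
Setting these equal: −8p + 1 = 5p ⇒ −13p = -1 ⇒ p = 1/13, and the value is (-8)·(1/13) + 1 = 5/13.
For the receiver: with q = P(Left), equating Wide's and T's payoffs gives −12q + 5 = q ⇒ q = 5/13.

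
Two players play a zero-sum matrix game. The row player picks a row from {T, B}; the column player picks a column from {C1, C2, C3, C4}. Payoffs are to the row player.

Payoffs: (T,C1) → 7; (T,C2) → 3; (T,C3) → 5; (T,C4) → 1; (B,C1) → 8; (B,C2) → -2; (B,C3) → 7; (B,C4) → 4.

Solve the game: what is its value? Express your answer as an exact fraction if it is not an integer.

Row minima: T → 1, B → -2; maximin = 1.
Column maxima: C1 → 8, C2 → 3, C3 → 7, C4 → 4; minimax = 3.
1 ≠ 3, so there is no saddle point; optimal play is mixed.
C1 is strictly dominated by C2 (it gives the row player strictly more in every row), so the column player never plays it.
C3 is strictly dominated by C2 (it gives the row player strictly more in every row), so the column player never plays it.
On the remaining 2×2 (T, B vs C2, C4):
Let the row player play T with probability p. Expected payoff against C2: 3p + (-2)(1−p) = 5p − 2; against C4: 1p + 4(1−p) = −3p + 4.
Setting these equal: 5p − 2 = −3p + 4 ⇒ 8p = 6 ⇒ p = 3/4, and the value is (5)·(3/4) − 2 = 7/4.
For the column player: with q = P(C2), equating T's and B's payoffs gives 2q + 1 = −6q + 4 ⇒ q = 3/8.

7/4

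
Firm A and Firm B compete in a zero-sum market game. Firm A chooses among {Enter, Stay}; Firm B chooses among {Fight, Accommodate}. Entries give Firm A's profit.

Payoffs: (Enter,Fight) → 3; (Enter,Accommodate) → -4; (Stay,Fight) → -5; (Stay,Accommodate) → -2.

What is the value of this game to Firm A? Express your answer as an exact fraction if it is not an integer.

Row minima: Enter → -4, Stay → -5; maximin = -4.
Column maxima: Fight → 3, Accommodate → -2; minimax = -2.
-4 ≠ -2, so there is no saddle point; optimal play is mixed.
Let Firm A play Enter with probability p. Expected payoff against Fight: 3p + (-5)(1−p) = 8p − 5; against Accommodate: (-4)p + (-2)(1−p) = −2p − 2.
Setting these equal: 8p − 5 = −2p − 2 ⇒ 10p = 3 ⇒ p = 3/10, and the value is (8)·(3/10) − 5 = -13/5.
For Firm B: with q = P(Fight), equating Enter's and Stay's payoffs gives 7q − 4 = −3q − 2 ⇒ q = 1/5.

-13/5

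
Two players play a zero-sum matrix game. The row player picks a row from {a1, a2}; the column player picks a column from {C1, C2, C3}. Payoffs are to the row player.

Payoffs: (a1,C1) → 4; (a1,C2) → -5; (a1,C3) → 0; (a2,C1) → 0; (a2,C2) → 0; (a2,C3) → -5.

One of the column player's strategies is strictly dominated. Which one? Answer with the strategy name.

C3 holds the row player's payoff strictly below C1 in every row: 0 < 4, -5 < 0.
So C1 is strictly dominated for the column player.

C1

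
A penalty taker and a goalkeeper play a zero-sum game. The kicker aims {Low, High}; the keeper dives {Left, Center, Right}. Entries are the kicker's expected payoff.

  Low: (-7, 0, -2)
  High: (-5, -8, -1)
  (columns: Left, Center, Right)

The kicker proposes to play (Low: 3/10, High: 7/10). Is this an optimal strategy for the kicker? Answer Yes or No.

Against Left this mix gives (3/10)·(-7) + (7/10)·(-5) = -28/5.
Against Center this mix gives (3/10)·0 + (7/10)·(-8) = -28/5.
Against Right this mix gives (3/10)·(-2) + (7/10)·(-1) = -13/10.
All of the keeper's active replies (Left, Center) yield -28/5, and no column does worse for the kicker. The mix makes the keeper indifferent and guarantees -28/5, so it is optimal.

Yes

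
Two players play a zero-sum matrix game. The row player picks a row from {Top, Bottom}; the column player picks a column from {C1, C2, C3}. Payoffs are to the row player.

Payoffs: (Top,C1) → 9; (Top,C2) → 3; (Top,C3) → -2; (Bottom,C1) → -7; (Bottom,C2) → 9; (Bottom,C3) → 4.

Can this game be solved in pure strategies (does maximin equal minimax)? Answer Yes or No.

Row minima: Top → -2, Bottom → -7; maximin = -2.
Column maxima: C1 → 9, C2 → 9, C3 → 4; minimax = 4.
-2 ≠ 4, so no pure-strategy equilibrium exists.

No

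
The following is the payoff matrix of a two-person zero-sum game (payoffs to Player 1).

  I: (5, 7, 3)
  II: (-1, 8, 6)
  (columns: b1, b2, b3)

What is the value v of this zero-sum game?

Row minima: I → 3, II → -1; maximin = 3.
Column maxima: b1 → 5, b2 → 8, b3 → 6; minimax = 5.
3 ≠ 5, so there is no saddle point; optimal play is mixed.
b2 is strictly dominated by b1 (it gives Player 1 strictly more in every row), so Player 2 never plays it.
On the remaining 2×2 (I, II vs b1, b3):
Let Player 1 play I with probability p. Expected payoff against b1: 5p + (-1)(1−p) = 6p − 1; against b3: 3p + 6(1−p) = −3p + 6.
Setting these equal: 6p − 1 = −3p + 6 ⇒ 9p = 7 ⇒ p = 7/9, and the value is (6)·(7/9) − 1 = 11/3.
For Player 2: with q = P(b1), equating I's and II's payoffs gives 2q + 3 = −7q + 6 ⇒ q = 1/3.

11/3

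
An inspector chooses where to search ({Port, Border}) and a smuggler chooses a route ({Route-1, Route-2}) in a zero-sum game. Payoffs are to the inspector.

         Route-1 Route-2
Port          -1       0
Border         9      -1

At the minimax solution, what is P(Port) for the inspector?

10/11

Row minima: Port → -1, Border → -1; maximin = -1.
Column maxima: Route-1 → 9, Route-2 → 0; minimax = 0.
-1 ≠ 0, so there is no saddle point; optimal play is mixed.
Let the inspector play Port with probability p. Expected payoff against Route-1: (-1)p + 9(1−p) = −10p + 9; against Route-2: 0p + (-1)(1−p) = p − 1.
Setting these equal: −10p + 9 = p − 1 ⇒ −11p = -10 ⇒ p = 10/11, and the value is (-10)·(10/11) + 9 = -1/11.
For the smuggler: with q = P(Route-1), equating Port's and Border's payoffs gives −q = 10q − 1 ⇒ q = 1/11.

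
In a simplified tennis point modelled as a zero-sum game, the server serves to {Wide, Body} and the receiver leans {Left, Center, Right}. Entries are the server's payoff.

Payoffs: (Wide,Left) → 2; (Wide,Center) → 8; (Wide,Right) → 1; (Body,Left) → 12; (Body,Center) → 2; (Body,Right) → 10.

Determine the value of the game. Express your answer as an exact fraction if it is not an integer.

Row minima: Wide → 1, Body → 2; maximin = 2.
Column maxima: Left → 12, Center → 8, Right → 10; minimax = 8.
2 ≠ 8, so there is no saddle point; optimal play is mixed.
Left is strictly dominated by Right (it gives the server strictly more in every row), so the receiver never plays it.
On the remaining 2×2 (Wide, Body vs Center, Right):
Let the server play Wide with probability p. Expected payoff against Center: 8p + 2(1−p) = 6p + 2; against Right: 1p + 10(1−p) = −9p + 10.
Setting these equal: 6p + 2 = −9p + 10 ⇒ 15p = 8 ⇒ p = 8/15, and the value is (6)·(8/15) + 2 = 26/5.
For the receiver: with q = P(Center), equating Wide's and Body's payoffs gives 7q + 1 = −8q + 10 ⇒ q = 3/5.

26/5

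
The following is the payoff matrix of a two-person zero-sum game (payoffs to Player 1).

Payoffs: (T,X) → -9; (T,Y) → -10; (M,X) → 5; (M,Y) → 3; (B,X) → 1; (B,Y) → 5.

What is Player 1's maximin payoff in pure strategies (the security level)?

3

Row minima: T → -10, M → 3, B → 1.
The best of these is 3.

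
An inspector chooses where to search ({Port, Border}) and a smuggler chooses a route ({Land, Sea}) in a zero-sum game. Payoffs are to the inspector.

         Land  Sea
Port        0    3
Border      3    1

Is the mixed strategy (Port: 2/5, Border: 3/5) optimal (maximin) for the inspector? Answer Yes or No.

Against Land this mix gives (2/5)·0 + (3/5)·3 = 9/5.
Against Sea this mix gives (2/5)·3 + (3/5)·1 = 9/5.
All of the smuggler's active replies (Land, Sea) yield 9/5, and no column does worse for the inspector. The mix makes the smuggler indifferent and guarantees 9/5, so it is optimal.

Yes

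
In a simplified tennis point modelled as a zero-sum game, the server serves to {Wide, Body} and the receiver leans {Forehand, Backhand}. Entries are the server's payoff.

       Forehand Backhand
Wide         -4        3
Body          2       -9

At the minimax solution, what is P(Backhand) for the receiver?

Row minima: Wide → -4, Body → -9; maximin = -4.
Column maxima: Forehand → 2, Backhand → 3; minimax = 2.
-4 ≠ 2, so there is no saddle point; optimal play is mixed.
Let the server play Wide with probability p. Expected payoff against Forehand: (-4)p + 2(1−p) = −6p + 2; against Backhand: 3p + (-9)(1−p) = 12p − 9.
Setting these equal: −6p + 2 = 12p − 9 ⇒ −18p = -11 ⇒ p = 11/18, and the value is (-6)·(11/18) + 2 = -5/3.
For the receiver: with q = P(Forehand), equating Wide's and Body's payoffs gives −7q + 3 = 11q − 9 ⇒ q = 2/3.

1/3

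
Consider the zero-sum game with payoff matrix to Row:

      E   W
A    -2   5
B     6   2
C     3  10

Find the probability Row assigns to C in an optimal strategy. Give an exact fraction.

4/11

Row minima: A → -2, B → 2, C → 3; maximin = 3.
Column maxima: E → 6, W → 10; minimax = 6.
3 ≠ 6, so there is no saddle point; optimal play is mixed.
A is strictly dominated by C, so Row never plays it.
On the remaining 2×2 (B, C vs E, W):
Let Row play B with probability p. Expected payoff against E: 6p + 3(1−p) = 3p + 3; against W: 2p + 10(1−p) = −8p + 10.
Setting these equal: 3p + 3 = −8p + 10 ⇒ 11p = 7 ⇒ p = 7/11, and the value is (3)·(7/11) + 3 = 54/11.
For Column: with q = P(E), equating B's and C's payoffs gives 4q + 2 = −7q + 10 ⇒ q = 8/11.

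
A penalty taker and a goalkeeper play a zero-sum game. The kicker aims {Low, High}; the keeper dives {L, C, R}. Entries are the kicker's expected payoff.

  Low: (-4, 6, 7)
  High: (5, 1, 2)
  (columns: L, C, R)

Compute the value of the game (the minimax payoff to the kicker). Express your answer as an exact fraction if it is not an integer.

Row minima: Low → -4, High → 1; maximin = 1.
Column maxima: L → 5, C → 6, R → 7; minimax = 5.
1 ≠ 5, so there is no saddle point; optimal play is mixed.
R is strictly dominated by C (it gives the kicker strictly more in every row), so the keeper never plays it.
On the remaining 2×2 (Low, High vs L, C):
Let the kicker play Low with probability p. Expected payoff against L: (-4)p + 5(1−p) = −9p + 5; against C: 6p + 1(1−p) = 5p + 1.
Setting these equal: −9p + 5 = 5p + 1 ⇒ −14p = -4 ⇒ p = 2/7, and the value is (-9)·(2/7) + 5 = 17/7.
For the keeper: with q = P(L), equating Low's and High's payoffs gives −10q + 6 = 4q + 1 ⇒ q = 5/14.

17/7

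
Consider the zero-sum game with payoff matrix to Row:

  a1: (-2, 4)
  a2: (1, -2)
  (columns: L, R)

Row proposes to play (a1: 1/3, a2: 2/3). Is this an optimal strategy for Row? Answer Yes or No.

Against L this mix gives (1/3)·(-2) + (2/3)·1 = 0.
Against R this mix gives (1/3)·4 + (2/3)·(-2) = 0.
All of Column's active replies (L, R) yield 0, and no column does worse for Row. The mix makes Column indifferent and guarantees 0, so it is optimal.

Yes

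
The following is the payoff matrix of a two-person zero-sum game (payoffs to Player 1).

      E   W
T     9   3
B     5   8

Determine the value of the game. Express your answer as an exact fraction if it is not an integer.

19/3

Row minima: T → 3, B → 5; maximin = 5.
Column maxima: E → 9, W → 8; minimax = 8.
5 ≠ 8, so there is no saddle point; optimal play is mixed.
Let Player 1 play T with probability p. Expected payoff against E: 9p + 5(1−p) = 4p + 5; against W: 3p + 8(1−p) = −5p + 8.
Setting these equal: 4p + 5 = −5p + 8 ⇒ 9p = 3 ⇒ p = 1/3, and the value is (4)·(1/3) + 5 = 19/3.
For Player 2: with q = P(E), equating T's and B's payoffs gives 6q + 3 = −3q + 8 ⇒ q = 5/9.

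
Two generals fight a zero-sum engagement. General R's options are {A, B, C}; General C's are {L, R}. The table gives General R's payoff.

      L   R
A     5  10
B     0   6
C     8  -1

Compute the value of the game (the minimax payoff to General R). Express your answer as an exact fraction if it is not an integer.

85/14

Row minima: A → 5, B → 0, C → -1; maximin = 5.
Column maxima: L → 8, R → 10; minimax = 8.
5 ≠ 8, so there is no saddle point; optimal play is mixed.
B is strictly dominated by A, so General R never plays it.
On the remaining 2×2 (A, C vs L, R):
Let General R play A with probability p. Expected payoff against L: 5p + 8(1−p) = −3p + 8; against R: 10p + (-1)(1−p) = 11p − 1.
Setting these equal: −3p + 8 = 11p − 1 ⇒ −14p = -9 ⇒ p = 9/14, and the value is (-3)·(9/14) + 8 = 85/14.
For General C: with q = P(L), equating A's and C's payoffs gives −5q + 10 = 9q − 1 ⇒ q = 11/14.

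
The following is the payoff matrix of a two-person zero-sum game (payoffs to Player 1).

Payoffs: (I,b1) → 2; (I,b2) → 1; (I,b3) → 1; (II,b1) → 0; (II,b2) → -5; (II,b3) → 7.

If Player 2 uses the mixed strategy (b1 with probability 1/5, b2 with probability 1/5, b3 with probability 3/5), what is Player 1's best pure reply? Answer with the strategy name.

Expected payoff of I: (1/5)·2 + (1/5)·1 + (3/5)·1 = 6/5.
Expected payoff of II: (1/5)·0 + (1/5)·(-5) + (3/5)·7 = 16/5.
The largest is 16/5, so Player 1's best response is II.

II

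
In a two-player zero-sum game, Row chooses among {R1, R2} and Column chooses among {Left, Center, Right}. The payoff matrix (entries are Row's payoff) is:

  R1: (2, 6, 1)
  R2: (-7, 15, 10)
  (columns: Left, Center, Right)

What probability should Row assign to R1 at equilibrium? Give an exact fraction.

17/18

Row minima: R1 → 1, R2 → -7; maximin = 1.
Column maxima: Left → 2, Center → 15, Right → 10; minimax = 2.
1 ≠ 2, so there is no saddle point; optimal play is mixed.
Center is strictly dominated by Left (it gives Row strictly more in every row), so Column never plays it.
On the remaining 2×2 (R1, R2 vs Left, Right):
Let Row play R1 with probability p. Expected payoff against Left: 2p + (-7)(1−p) = 9p − 7; against Right: 1p + 10(1−p) = −9p + 10.
Setting these equal: 9p − 7 = −9p + 10 ⇒ 18p = 17 ⇒ p = 17/18, and the value is (9)·(17/18) − 7 = 3/2.
For Column: with q = P(Left), equating R1's and R2's payoffs gives q + 1 = −17q + 10 ⇒ q = 1/2.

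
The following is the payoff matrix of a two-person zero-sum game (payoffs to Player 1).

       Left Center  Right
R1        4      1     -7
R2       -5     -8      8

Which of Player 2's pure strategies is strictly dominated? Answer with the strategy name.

Left

Center holds Player 1's payoff strictly below Left in every row: 1 < 4, -8 < -5.
So Left is strictly dominated for Player 2.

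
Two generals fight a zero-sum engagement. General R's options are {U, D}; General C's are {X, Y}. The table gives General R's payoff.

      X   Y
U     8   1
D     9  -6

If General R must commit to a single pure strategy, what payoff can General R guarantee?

Row minima: U → 1, D → -6.
The best of these is 1.

1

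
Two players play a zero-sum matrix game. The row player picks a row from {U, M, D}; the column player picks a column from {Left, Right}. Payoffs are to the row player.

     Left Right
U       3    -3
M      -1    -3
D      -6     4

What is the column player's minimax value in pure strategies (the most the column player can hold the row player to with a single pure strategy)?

3

Column maxima: Left → 3, Right → 4.
The smallest of these is 3.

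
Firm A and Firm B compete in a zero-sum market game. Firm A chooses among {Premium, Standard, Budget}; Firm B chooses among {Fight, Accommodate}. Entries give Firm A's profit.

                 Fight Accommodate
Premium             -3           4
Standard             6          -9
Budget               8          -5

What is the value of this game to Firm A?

17/20

Row minima: Premium → -3, Standard → -9, Budget → -5; maximin = -3.
Column maxima: Fight → 8, Accommodate → 4; minimax = 4.
-3 ≠ 4, so there is no saddle point; optimal play is mixed.
Standard is strictly dominated by Budget, so Firm A never plays it.
On the remaining 2×2 (Premium, Budget vs Fight, Accommodate):
Let Firm A play Premium with probability p. Expected payoff against Fight: (-3)p + 8(1−p) = −11p + 8; against Accommodate: 4p + (-5)(1−p) = 9p − 5.
Setting these equal: −11p + 8 = 9p − 5 ⇒ −20p = -13 ⇒ p = 13/20, and the value is (-11)·(13/20) + 8 = 17/20.
For Firm B: with q = P(Fight), equating Premium's and Budget's payoffs gives −7q + 4 = 13q − 5 ⇒ q = 9/20.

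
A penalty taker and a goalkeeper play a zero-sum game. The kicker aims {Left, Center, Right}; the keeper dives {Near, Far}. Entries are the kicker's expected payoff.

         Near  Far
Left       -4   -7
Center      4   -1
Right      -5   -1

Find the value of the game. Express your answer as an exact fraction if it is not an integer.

-1

Row minima: Left → -7, Center → -1, Right → -5; maximin = -1.
Column maxima: Near → 4, Far → -1; minimax = -1.
Since maximin = minimax = -1, there is a saddle point and the value is -1.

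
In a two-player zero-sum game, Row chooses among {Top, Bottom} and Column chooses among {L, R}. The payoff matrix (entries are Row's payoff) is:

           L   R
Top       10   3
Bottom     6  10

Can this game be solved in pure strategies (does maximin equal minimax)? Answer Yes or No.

Row minima: Top → 3, Bottom → 6; maximin = 6.
Column maxima: L → 10, R → 10; minimax = 10.
6 ≠ 10, so no pure-strategy equilibrium exists.

No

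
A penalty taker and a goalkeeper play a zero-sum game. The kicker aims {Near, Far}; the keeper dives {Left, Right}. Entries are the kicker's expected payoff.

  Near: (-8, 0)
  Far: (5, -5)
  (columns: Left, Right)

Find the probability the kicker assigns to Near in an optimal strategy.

5/9

Row minima: Near → -8, Far → -5; maximin = -5.
Column maxima: Left → 5, Right → 0; minimax = 0.
-5 ≠ 0, so there is no saddle point; optimal play is mixed.
Let the kicker play Near with probability p. Expected payoff against Left: (-8)p + 5(1−p) = −13p + 5; against Right: 0p + (-5)(1−p) = 5p − 5.
Setting these equal: −13p + 5 = 5p − 5 ⇒ −18p = -10 ⇒ p = 5/9, and the value is (-13)·(5/9) + 5 = -20/9.
For the keeper: with q = P(Left), equating Near's and Far's payoffs gives −8q = 10q − 5 ⇒ q = 5/18.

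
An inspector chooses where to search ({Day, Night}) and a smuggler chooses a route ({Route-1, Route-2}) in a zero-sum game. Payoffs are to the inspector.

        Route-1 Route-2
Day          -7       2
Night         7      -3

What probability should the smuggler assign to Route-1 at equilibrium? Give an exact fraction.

5/19

Row minima: Day → -7, Night → -3; maximin = -3.
Column maxima: Route-1 → 7, Route-2 → 2; minimax = 2.
-3 ≠ 2, so there is no saddle point; optimal play is mixed.
Let the inspector play Day with probability p. Expected payoff against Route-1: (-7)p + 7(1−p) = −14p + 7; against Route-2: 2p + (-3)(1−p) = 5p − 3.
Setting these equal: −14p + 7 = 5p − 3 ⇒ −19p = -10 ⇒ p = 10/19, and the value is (-14)·(10/19) + 7 = -7/19.
For the smuggler: with q = P(Route-1), equating Day's and Night's payoffs gives −9q + 2 = 10q − 3 ⇒ q = 5/19.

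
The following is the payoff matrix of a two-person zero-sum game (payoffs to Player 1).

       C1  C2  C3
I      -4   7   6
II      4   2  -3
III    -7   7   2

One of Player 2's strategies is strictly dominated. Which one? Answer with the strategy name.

C2

C3 holds Player 1's payoff strictly below C2 in every row: 6 < 7, -3 < 2, 2 < 7.
So C2 is strictly dominated for Player 2.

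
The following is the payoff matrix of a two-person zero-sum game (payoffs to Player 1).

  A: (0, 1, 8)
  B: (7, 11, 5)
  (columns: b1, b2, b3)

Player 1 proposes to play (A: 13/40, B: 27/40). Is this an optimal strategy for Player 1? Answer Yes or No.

Against b1 this mix gives (13/40)·0 + (27/40)·7 = 189/40.
Against b2 this mix gives (13/40)·1 + (27/40)·11 = 31/4.
Against b3 this mix gives (13/40)·8 + (27/40)·5 = 239/40.
Player 2 will play b1, holding Player 1 to 189/40. Shifting weight toward the row that does better against b1 would raise this floor (the equalizing mix achieves 28/5 against both b1 and b3), so the proposed strategy is not optimal.

No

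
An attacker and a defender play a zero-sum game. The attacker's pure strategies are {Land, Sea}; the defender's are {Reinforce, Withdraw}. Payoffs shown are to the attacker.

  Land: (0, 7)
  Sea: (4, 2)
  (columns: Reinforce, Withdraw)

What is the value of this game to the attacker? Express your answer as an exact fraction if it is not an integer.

28/9

Row minima: Land → 0, Sea → 2; maximin = 2.
Column maxima: Reinforce → 4, Withdraw → 7; minimax = 4.
2 ≠ 4, so there is no saddle point; optimal play is mixed.
Let the attacker play Land with probability p. Expected payoff against Reinforce: 0p + 4(1−p) = −4p + 4; against Withdraw: 7p + 2(1−p) = 5p + 2.
Setting these equal: −4p + 4 = 5p + 2 ⇒ −9p = -2 ⇒ p = 2/9, and the value is (-4)·(2/9) + 4 = 28/9.
For the defender: with q = P(Reinforce), equating Land's and Sea's payoffs gives −7q + 7 = 2q + 2 ⇒ q = 5/9.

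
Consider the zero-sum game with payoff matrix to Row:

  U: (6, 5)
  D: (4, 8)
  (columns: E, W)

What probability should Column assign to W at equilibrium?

2/5

Row minima: U → 5, D → 4; maximin = 5.
Column maxima: E → 6, W → 8; minimax = 6.
5 ≠ 6, so there is no saddle point; optimal play is mixed.
Let Row play U with probability p. Expected payoff against E: 6p + 4(1−p) = 2p + 4; against W: 5p + 8(1−p) = −3p + 8.
Setting these equal: 2p + 4 = −3p + 8 ⇒ 5p = 4 ⇒ p = 4/5, and the value is (2)·(4/5) + 4 = 28/5.
For Column: with q = P(E), equating U's and D's payoffs gives q + 5 = −4q + 8 ⇒ q = 3/5.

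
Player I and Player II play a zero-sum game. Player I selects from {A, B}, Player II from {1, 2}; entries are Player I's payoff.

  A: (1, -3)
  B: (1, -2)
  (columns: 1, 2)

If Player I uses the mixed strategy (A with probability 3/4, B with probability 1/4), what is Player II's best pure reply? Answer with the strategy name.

If Player II plays 1, Player I's expected payoff is (3/4)·1 + (1/4)·1 = 1.
If Player II plays 2, Player I's expected payoff is (3/4)·(-3) + (1/4)·(-2) = -11/4.
Player II minimizes Player I's payoff; the smallest is -11/4, so the best response is 2.

2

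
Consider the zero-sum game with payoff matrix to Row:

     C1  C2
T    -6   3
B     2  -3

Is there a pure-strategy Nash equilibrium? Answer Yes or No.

No

Row minima: T → -6, B → -3; maximin = -3.
Column maxima: C1 → 2, C2 → 3; minimax = 2.
-3 ≠ 2, so no pure-strategy equilibrium exists.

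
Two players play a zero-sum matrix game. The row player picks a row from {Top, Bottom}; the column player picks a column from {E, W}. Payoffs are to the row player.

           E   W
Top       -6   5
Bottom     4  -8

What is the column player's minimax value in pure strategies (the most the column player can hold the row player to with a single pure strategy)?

Column maxima: E → 4, W → 5.
The smallest of these is 4.

4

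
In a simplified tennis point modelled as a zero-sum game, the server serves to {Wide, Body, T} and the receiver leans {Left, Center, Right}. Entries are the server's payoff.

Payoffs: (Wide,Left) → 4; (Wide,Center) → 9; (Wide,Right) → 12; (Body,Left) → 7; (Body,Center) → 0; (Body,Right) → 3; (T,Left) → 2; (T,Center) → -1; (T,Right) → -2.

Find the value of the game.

21/4

Row minima: Wide → 4, Body → 0, T → -2; maximin = 4.
Column maxima: Left → 7, Center → 9, Right → 12; minimax = 7.
4 ≠ 7, so there is no saddle point; optimal play is mixed.
T is strictly dominated by Wide, so the server never plays it.
With T eliminated, Right is strictly dominated by Center (it gives the server strictly more in every remaining row), so the receiver never plays it.
On the remaining 2×2 (Wide, Body vs Left, Center):
Let the server play Wide with probability p. Expected payoff against Left: 4p + 7(1−p) = −3p + 7; against Center: 9p + 0(1−p) = 9p.
Setting these equal: −3p + 7 = 9p ⇒ −12p = -7 ⇒ p = 7/12, and the value is (-3)·(7/12) + 7 = 21/4.
For the receiver: with q = P(Left), equating Wide's and Body's payoffs gives −5q + 9 = 7q ⇒ q = 3/4.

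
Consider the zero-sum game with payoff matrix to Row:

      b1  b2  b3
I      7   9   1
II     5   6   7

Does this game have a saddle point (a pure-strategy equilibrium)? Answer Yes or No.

Row minima: I → 1, II → 5; maximin = 5.
Column maxima: b1 → 7, b2 → 9, b3 → 7; minimax = 7.
5 ≠ 7, so no pure-strategy equilibrium exists.

No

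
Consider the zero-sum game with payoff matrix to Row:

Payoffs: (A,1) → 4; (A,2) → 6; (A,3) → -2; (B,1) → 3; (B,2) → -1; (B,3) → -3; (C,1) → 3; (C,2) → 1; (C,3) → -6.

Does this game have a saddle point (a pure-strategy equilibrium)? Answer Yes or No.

Row minima: A → -2, B → -3, C → -6; maximin = -2.
Column maxima: 1 → 4, 2 → 6, 3 → -2; minimax = -2.
maximin = minimax = -2, so a saddle point exists.

Yes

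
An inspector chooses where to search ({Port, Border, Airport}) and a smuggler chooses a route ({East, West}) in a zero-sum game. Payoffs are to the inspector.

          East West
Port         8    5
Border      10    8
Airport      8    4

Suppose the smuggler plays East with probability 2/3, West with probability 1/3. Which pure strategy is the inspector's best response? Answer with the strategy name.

Border

Expected payoff of Port: (2/3)·8 + (1/3)·5 = 7.
Expected payoff of Border: (2/3)·10 + (1/3)·8 = 28/3.
Expected payoff of Airport: (2/3)·8 + (1/3)·4 = 20/3.
The largest is 28/3, so the inspector's best response is Border.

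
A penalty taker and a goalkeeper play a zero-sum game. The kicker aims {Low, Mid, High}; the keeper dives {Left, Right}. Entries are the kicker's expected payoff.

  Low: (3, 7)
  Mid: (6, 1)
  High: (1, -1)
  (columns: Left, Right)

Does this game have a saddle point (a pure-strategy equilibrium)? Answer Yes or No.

No

Row minima: Low → 3, Mid → 1, High → -1; maximin = 3.
Column maxima: Left → 6, Right → 7; minimax = 6.
3 ≠ 6, so no pure-strategy equilibrium exists.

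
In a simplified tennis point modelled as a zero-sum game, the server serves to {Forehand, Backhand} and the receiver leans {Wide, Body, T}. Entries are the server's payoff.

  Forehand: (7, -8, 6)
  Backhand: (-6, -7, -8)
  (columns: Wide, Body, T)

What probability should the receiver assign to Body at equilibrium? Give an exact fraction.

14/15

Row minima: Forehand → -8, Backhand → -8; maximin = -8.
Column maxima: Wide → 7, Body → -7, T → 6; minimax = -7.
-8 ≠ -7, so there is no saddle point; optimal play is mixed.
Wide is strictly dominated by Body (it gives the server strictly more in every row), so the receiver never plays it.
On the remaining 2×2 (Forehand, Backhand vs Body, T):
Let the server play Forehand with probability p. Expected payoff against Body: (-8)p + (-7)(1−p) = −p − 7; against T: 6p + (-8)(1−p) = 14p − 8.
Setting these equal: −p − 7 = 14p − 8 ⇒ −15p = -1 ⇒ p = 1/15, and the value is (-1)·(1/15) − 7 = -106/15.
For the receiver: with q = P(Body), equating Forehand's and Backhand's payoffs gives −14q + 6 = q − 8 ⇒ q = 14/15.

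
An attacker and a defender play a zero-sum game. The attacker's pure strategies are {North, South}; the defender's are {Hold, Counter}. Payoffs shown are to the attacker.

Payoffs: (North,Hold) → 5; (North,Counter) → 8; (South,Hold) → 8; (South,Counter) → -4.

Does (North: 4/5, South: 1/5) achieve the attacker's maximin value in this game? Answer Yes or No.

Against Hold this mix gives (4/5)·5 + (1/5)·8 = 28/5.
Against Counter this mix gives (4/5)·8 + (1/5)·(-4) = 28/5.
All of the defender's active replies (Hold, Counter) yield 28/5, and no column does worse for the attacker. The mix makes the defender indifferent and guarantees 28/5, so it is optimal.

Yes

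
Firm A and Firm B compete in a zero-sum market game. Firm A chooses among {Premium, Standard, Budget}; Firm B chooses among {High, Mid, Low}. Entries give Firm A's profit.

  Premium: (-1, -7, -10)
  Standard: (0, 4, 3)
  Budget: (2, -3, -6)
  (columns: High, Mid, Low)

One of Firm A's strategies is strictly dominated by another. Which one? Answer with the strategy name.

Standard gives a strictly higher payoff than Premium against every column: 0 > -1, 4 > -7, 3 > -10.
So Premium is strictly dominated and Firm A never plays it.

Premium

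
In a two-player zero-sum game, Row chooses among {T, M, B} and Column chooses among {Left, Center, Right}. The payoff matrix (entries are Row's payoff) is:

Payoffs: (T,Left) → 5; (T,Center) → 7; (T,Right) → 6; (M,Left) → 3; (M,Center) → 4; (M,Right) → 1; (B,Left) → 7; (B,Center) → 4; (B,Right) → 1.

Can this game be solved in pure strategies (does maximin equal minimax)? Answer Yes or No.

No

Row minima: T → 5, M → 1, B → 1; maximin = 5.
Column maxima: Left → 7, Center → 7, Right → 6; minimax = 6.
5 ≠ 6, so no pure-strategy equilibrium exists.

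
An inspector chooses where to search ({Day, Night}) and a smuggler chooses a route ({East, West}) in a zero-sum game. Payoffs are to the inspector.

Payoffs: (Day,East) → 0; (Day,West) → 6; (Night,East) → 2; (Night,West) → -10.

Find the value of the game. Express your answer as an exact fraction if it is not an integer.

2/3

Row minima: Day → 0, Night → -10; maximin = 0.
Column maxima: East → 2, West → 6; minimax = 2.
0 ≠ 2, so there is no saddle point; optimal play is mixed.
Let the inspector play Day with probability p. Expected payoff against East: 0p + 2(1−p) = −2p + 2; against West: 6p + (-10)(1−p) = 16p − 10.
Setting these equal: −2p + 2 = 16p − 10 ⇒ −18p = -12 ⇒ p = 2/3, and the value is (-2)·(2/3) + 2 = 2/3.
For the smuggler: with q = P(East), equating Day's and Night's payoffs gives −6q + 6 = 12q − 10 ⇒ q = 8/9.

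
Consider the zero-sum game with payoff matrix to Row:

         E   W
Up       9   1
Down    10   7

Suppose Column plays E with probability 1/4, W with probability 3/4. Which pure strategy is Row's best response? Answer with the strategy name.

Expected payoff of Up: (1/4)·9 + (3/4)·1 = 3.
Expected payoff of Down: (1/4)·10 + (3/4)·7 = 31/4.
The largest is 31/4, so Row's best response is Down.

Down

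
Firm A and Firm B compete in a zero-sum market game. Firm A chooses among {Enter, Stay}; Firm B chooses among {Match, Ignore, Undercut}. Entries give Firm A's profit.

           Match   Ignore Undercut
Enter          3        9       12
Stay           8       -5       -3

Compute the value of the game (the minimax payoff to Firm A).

87/19

Row minima: Enter → 3, Stay → -5; maximin = 3.
Column maxima: Match → 8, Ignore → 9, Undercut → 12; minimax = 8.
3 ≠ 8, so there is no saddle point; optimal play is mixed.
Undercut is strictly dominated by Ignore (it gives Firm A strictly more in every row), so Firm B never plays it.
On the remaining 2×2 (Enter, Stay vs Match, Ignore):
Let Firm A play Enter with probability p. Expected payoff against Match: 3p + 8(1−p) = −5p + 8; against Ignore: 9p + (-5)(1−p) = 14p − 5.
Setting these equal: −5p + 8 = 14p − 5 ⇒ −19p = -13 ⇒ p = 13/19, and the value is (-5)·(13/19) + 8 = 87/19.
For Firm B: with q = P(Match), equating Enter's and Stay's payoffs gives −6q + 9 = 13q − 5 ⇒ q = 14/19.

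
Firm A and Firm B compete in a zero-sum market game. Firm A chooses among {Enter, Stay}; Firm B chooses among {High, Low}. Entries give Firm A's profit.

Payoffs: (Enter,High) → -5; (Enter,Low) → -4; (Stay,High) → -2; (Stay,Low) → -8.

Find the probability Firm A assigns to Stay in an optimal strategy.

Row minima: Enter → -5, Stay → -8; maximin = -5.
Column maxima: High → -2, Low → -4; minimax = -4.
-5 ≠ -4, so there is no saddle point; optimal play is mixed.
Let Firm A play Enter with probability p. Expected payoff against High: (-5)p + (-2)(1−p) = −3p − 2; against Low: (-4)p + (-8)(1−p) = 4p − 8.
Setting these equal: −3p − 2 = 4p − 8 ⇒ −7p = -6 ⇒ p = 6/7, and the value is (-3)·(6/7) − 2 = -32/7.
For Firm B: with q = P(High), equating Enter's and Stay's payoffs gives −q − 4 = 6q − 8 ⇒ q = 4/7.

1/7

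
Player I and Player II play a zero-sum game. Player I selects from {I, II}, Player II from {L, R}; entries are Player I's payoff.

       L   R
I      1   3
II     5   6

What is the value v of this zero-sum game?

Row minima: I → 1, II → 5; maximin = 5.
Column maxima: L → 5, R → 6; minimax = 5.
Since maximin = minimax = 5, there is a saddle point and the value is 5.

5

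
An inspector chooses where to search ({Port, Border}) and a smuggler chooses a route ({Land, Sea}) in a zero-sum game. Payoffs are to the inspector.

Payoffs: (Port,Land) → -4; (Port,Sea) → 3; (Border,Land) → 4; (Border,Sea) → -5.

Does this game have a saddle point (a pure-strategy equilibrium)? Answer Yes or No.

No

Row minima: Port → -4, Border → -5; maximin = -4.
Column maxima: Land → 4, Sea → 3; minimax = 3.
-4 ≠ 3, so no pure-strategy equilibrium exists.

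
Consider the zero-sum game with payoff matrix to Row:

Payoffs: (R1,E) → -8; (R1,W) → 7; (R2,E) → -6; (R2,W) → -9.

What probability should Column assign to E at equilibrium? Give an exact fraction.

8/9

Row minima: R1 → -8, R2 → -9; maximin = -8.
Column maxima: E → -6, W → 7; minimax = -6.
-8 ≠ -6, so there is no saddle point; optimal play is mixed.
Let Row play R1 with probability p. Expected payoff against E: (-8)p + (-6)(1−p) = −2p − 6; against W: 7p + (-9)(1−p) = 16p − 9.
Setting these equal: −2p − 6 = 16p − 9 ⇒ −18p = -3 ⇒ p = 1/6, and the value is (-2)·(1/6) − 6 = -19/3.
For Column: with q = P(E), equating R1's and R2's payoffs gives −15q + 7 = 3q − 9 ⇒ q = 8/9.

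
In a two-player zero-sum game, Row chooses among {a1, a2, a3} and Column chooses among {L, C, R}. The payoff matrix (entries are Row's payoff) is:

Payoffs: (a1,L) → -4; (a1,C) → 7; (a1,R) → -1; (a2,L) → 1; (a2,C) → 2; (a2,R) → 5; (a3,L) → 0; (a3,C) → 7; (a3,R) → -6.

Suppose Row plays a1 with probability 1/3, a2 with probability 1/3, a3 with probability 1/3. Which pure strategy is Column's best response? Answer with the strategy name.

L

If Column plays L, Row's expected payoff is (1/3)·(-4) + (1/3)·1 + (1/3)·0 = -1.
If Column plays C, Row's expected payoff is (1/3)·7 + (1/3)·2 + (1/3)·7 = 16/3.
If Column plays R, Row's expected payoff is (1/3)·(-1) + (1/3)·5 + (1/3)·(-6) = -2/3.
Column minimizes Row's payoff; the smallest is -1, so the best response is L.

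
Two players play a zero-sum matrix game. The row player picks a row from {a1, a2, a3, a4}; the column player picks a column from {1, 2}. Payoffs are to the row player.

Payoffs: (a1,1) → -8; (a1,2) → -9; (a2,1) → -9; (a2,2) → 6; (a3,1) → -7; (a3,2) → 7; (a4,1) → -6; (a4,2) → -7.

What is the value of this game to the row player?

-91/15

Row minima: a1 → -9, a2 → -9, a3 → -7, a4 → -7; maximin = -7.
Column maxima: 1 → -6, 2 → 7; minimax = -6.
-7 ≠ -6, so there is no saddle point; optimal play is mixed.
a1 is strictly dominated by a3, so the row player never plays it.
a2 is strictly dominated by a3, so the row player never plays it.
On the remaining 2×2 (a3, a4 vs 1, 2):
Let the row player play a3 with probability p. Expected payoff against 1: (-7)p + (-6)(1−p) = −p − 6; against 2: 7p + (-7)(1−p) = 14p − 7.
Setting these equal: −p − 6 = 14p − 7 ⇒ −15p = -1 ⇒ p = 1/15, and the value is (-1)·(1/15) − 6 = -91/15.
For the column player: with q = P(1), equating a3's and a4's payoffs gives −14q + 7 = q − 7 ⇒ q = 14/15.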